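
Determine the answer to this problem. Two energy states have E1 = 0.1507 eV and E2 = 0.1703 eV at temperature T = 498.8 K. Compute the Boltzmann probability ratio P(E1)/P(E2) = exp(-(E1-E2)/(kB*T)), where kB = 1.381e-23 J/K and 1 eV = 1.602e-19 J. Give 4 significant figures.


Step 1: Compute energy difference dE = E1 - E2 = 0.1507 - 0.1703 = -0.0196 eV
Step 2: Convert to Joules: dE_J = -0.0196 * 1.602e-19 = -3.14e-21 J
Step 3: Compute exponent = -dE_J / (kB * T) = -(-3.14e-21) / (1.381e-23 * 498.8) = 0.4558
Step 4: P(E1)/P(E2) = exp(0.4558) = 1.577

1.577


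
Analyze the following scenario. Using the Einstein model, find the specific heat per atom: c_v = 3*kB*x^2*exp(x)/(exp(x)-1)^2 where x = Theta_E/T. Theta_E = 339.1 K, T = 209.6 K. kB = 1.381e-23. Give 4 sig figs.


Step 1: x = Theta_E/T = 339.1/209.6 = 1.618
Step 2: x^2 = 2.617
Step 3: exp(x) = 5.042
Step 4: c_v = 3*1.381e-23*2.617*5.042/(5.042-1)^2 = 3.346e-23

3.346e-23


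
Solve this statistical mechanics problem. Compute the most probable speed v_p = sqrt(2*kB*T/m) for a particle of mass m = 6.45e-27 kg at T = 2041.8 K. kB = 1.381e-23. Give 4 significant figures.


Step 1: Numerator = 2*kB*T = 2*1.381e-23*2041.8 = 5.639e-20
Step 2: Ratio = 5.639e-20 / 6.45e-27 = 8.743e+06
Step 3: v_p = sqrt(8.743e+06) = 2957 m/s

2957


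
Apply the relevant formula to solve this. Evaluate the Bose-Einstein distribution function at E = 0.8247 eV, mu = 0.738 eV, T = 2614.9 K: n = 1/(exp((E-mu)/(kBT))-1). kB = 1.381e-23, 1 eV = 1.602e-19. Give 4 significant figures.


Step 1: (E - mu) = 0.0867 eV
Step 2: x = (E-mu)*eV/(kB*T) = 0.0867*1.602e-19/(1.381e-23*2614.9) = 0.3846
Step 3: exp(x) = 1.469
Step 4: n = 1/(exp(x)-1) = 2.132

2.132


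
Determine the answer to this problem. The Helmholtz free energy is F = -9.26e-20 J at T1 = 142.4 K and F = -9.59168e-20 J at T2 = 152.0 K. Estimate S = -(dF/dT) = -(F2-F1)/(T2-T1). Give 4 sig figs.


Step 1: dF = F2 - F1 = -9.59168e-20 - (-9.26e-20) = -3.3168e-21 J
Step 2: dT = T2 - T1 = 152.0 - 142.4 = 9.6 K
Step 3: S = -dF/dT = -(-3.3168e-21)/9.6 = 3.455e-22 J/K

3.455e-22


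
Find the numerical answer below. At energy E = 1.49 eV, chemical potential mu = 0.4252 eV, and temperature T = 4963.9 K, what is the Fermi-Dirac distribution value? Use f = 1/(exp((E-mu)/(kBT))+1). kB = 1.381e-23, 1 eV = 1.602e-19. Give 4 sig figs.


Step 1: (E - mu) = 1.49 - 0.4252 = 1.065 eV
Step 2: Convert: (E-mu)*eV = 1.706e-19 J
Step 3: x = (E-mu)*eV/(kB*T) = 2.488
Step 4: f = 1/(exp(2.488)+1) = 0.07668

0.07668


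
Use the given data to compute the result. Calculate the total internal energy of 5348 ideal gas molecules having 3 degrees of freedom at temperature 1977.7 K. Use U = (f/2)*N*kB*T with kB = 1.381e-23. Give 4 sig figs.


Step 1: f/2 = 3/2 = 1.5
Step 2: N*kB*T = 5348*1.381e-23*1977.7 = 1.461e-16
Step 3: U = 1.5 * 1.461e-16 = 2.191e-16 J

2.191e-16


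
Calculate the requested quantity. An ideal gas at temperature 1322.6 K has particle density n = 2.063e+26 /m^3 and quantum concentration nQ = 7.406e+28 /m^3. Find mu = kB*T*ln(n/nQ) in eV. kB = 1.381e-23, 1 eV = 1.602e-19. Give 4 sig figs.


Step 1: n/nQ = 2.063e+26/7.406e+28 = 0.002786
Step 2: ln(n/nQ) = -5.883
Step 3: mu = kB*T*ln(n/nQ) = 1.827e-20*-5.883 = -1.075e-19 J
Step 4: Convert to eV: -1.075e-19/1.602e-19 = -0.6708 eV

-0.6708


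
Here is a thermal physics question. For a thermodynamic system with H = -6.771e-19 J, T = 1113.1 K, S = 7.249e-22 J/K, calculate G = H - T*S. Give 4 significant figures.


Step 1: T*S = 1113.1 * 7.249e-22 = 8.069e-19 J
Step 2: G = H - T*S = -6.771e-19 - 8.069e-19
Step 3: G = -1.484e-18 J

-1.484e-18


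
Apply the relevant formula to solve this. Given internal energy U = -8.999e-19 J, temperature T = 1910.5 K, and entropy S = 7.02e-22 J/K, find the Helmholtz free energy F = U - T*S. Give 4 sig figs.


Step 1: T*S = 1910.5 * 7.02e-22 = 1.341e-18 J
Step 2: F = U - T*S = -8.999e-19 - 1.341e-18
Step 3: F = -2.241e-18 J

-2.241e-18


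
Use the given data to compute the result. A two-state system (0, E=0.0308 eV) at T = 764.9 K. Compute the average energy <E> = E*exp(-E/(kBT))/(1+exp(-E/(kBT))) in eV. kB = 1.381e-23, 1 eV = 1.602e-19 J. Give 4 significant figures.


Step 1: beta*E = 0.0308*1.602e-19/(1.381e-23*764.9) = 0.4671
Step 2: exp(-beta*E) = 0.6268
Step 3: <E> = 0.0308*0.6268/(1+0.6268) = 0.01187 eV

0.01187


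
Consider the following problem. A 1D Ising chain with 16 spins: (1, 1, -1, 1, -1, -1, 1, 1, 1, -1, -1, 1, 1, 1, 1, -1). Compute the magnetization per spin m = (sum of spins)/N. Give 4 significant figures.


Step 1: Count up spins (+1): 10, down spins (-1): 6
Step 2: Total magnetization M = 10 - 6 = 4
Step 3: m = M/N = 4/16 = 0.25

0.25


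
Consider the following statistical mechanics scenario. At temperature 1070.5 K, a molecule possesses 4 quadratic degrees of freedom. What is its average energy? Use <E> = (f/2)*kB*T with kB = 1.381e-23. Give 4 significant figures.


Step 1: f/2 = 4/2 = 2
Step 2: kB*T = 1.381e-23 * 1070.5 = 1.478e-20
Step 3: <E> = 2 * 1.478e-20 = 2.957e-20 J

2.957e-20


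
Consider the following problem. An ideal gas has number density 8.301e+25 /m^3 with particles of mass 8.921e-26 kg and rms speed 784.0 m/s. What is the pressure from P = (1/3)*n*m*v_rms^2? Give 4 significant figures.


Step 1: v_rms^2 = 784.0^2 = 6.147e+05
Step 2: n*m = 8.301e+25*8.921e-26 = 7.405
Step 3: P = (1/3)*7.405*6.147e+05 = 1.517e+06 Pa

1.517e+06


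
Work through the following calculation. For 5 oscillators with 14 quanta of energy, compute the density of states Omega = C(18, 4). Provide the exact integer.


Step 1: Use binomial coefficient C(18, 4)
Step 2: Numerator = 18! / 14!
Step 3: Denominator = 4!
Step 4: Omega = 3060

3060


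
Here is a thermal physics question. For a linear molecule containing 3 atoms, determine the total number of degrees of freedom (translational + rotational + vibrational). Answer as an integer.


Step 1: Translational DOF = 3
Step 2: Rotational DOF (linear) = 2
Step 3: Vibrational DOF = 3*3 - 5 = 4
Step 4: Total = 3 + 2 + 4 = 9

9


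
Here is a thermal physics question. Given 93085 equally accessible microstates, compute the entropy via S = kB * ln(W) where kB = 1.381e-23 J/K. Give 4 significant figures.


Step 1: ln(W) = ln(93085) = 11.44
Step 2: S = kB * ln(W) = 1.381e-23 * 11.44
Step 3: S = 1.58e-22 J/K

1.58e-22


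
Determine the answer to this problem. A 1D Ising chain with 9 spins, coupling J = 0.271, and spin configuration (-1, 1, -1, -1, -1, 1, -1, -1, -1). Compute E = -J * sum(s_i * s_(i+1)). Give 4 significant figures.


Step 1: Nearest-neighbor products: -1, -1, 1, 1, -1, -1, 1, 1
Step 2: Sum of products = 0
Step 3: E = -0.271 * 0 = 0

0


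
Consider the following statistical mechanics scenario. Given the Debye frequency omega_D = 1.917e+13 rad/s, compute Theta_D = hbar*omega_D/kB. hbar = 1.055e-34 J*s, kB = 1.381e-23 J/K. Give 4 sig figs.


Step 1: hbar*omega_D = 1.055e-34 * 1.917e+13 = 2.022e-21 J
Step 2: Theta_D = 2.022e-21 / 1.381e-23
Step 3: Theta_D = 146.4 K

146.4


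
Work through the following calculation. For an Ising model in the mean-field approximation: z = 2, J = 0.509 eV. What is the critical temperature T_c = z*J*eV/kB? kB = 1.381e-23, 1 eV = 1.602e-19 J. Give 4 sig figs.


Step 1: z*J = 2*0.509 = 1.018 eV
Step 2: Convert to Joules: 1.018*1.602e-19 = 1.631e-19 J
Step 3: T_c = 1.631e-19 / 1.381e-23 = 1.181e+04 K

1.181e+04


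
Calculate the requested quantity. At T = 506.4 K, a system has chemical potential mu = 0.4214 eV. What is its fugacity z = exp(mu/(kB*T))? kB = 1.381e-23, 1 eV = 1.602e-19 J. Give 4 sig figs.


Step 1: Convert mu to Joules: 0.4214*1.602e-19 = 6.751e-20 J
Step 2: kB*T = 1.381e-23*506.4 = 6.993e-21 J
Step 3: mu/(kB*T) = 9.653
Step 4: z = exp(9.653) = 1.557e+04

1.557e+04


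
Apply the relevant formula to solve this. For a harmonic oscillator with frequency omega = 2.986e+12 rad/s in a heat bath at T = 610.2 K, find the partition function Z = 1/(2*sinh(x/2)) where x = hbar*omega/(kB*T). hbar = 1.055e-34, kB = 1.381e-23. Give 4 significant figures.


Step 1: Compute x = hbar*omega/(kB*T) = 1.055e-34*2.986e+12/(1.381e-23*610.2) = 0.03738
Step 2: x/2 = 0.01869
Step 3: sinh(x/2) = 0.01869
Step 4: Z = 1/(2*0.01869) = 26.75

26.75


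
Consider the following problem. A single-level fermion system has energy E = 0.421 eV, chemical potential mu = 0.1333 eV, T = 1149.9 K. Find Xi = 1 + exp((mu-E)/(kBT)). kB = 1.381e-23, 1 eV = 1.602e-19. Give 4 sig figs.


Step 1: (mu - E) = 0.1333 - 0.421 = -0.2877 eV
Step 2: x = (mu-E)*eV/(kB*T) = -0.2877*1.602e-19/(1.381e-23*1149.9) = -2.902
Step 3: exp(x) = 0.05489
Step 4: Xi = 1 + 0.05489 = 1.055

1.055


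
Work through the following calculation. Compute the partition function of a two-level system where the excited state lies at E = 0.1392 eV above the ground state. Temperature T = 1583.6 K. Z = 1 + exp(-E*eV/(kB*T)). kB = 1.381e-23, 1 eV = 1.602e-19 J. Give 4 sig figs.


Step 1: Compute beta*E = E*eV/(kB*T) = 0.1392*1.602e-19/(1.381e-23*1583.6) = 1.02
Step 2: exp(-beta*E) = exp(-1.02) = 0.3607
Step 3: Z = 1 + 0.3607 = 1.361

1.361


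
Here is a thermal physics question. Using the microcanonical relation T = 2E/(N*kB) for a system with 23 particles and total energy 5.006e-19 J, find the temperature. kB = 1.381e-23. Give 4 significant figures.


Step 1: Numerator = 2*E = 2*5.006e-19 = 1.001e-18 J
Step 2: Denominator = N*kB = 23*1.381e-23 = 3.176e-22
Step 3: T = 1.001e-18 / 3.176e-22 = 3152 K

3152


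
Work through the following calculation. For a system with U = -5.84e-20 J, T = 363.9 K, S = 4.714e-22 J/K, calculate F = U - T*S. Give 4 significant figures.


Step 1: T*S = 363.9 * 4.714e-22 = 1.715e-19 J
Step 2: F = U - T*S = -5.84e-20 - 1.715e-19
Step 3: F = -2.299e-19 J

-2.299e-19


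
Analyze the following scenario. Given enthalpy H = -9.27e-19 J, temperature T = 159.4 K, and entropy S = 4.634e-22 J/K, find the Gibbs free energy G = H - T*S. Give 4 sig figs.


Step 1: T*S = 159.4 * 4.634e-22 = 7.387e-20 J
Step 2: G = H - T*S = -9.27e-19 - 7.387e-20
Step 3: G = -1.001e-18 J

-1.001e-18


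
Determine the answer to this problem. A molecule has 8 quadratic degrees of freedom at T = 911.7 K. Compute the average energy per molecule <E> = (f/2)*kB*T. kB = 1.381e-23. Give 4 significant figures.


Step 1: f/2 = 8/2 = 4
Step 2: kB*T = 1.381e-23 * 911.7 = 1.259e-20
Step 3: <E> = 4 * 1.259e-20 = 5.036e-20 J

5.036e-20


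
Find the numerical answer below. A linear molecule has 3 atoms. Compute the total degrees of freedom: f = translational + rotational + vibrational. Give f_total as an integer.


Step 1: Translational DOF = 3
Step 2: Rotational DOF (linear) = 2
Step 3: Vibrational DOF = 3*3 - 5 = 4
Step 4: Total = 3 + 2 + 4 = 9

9


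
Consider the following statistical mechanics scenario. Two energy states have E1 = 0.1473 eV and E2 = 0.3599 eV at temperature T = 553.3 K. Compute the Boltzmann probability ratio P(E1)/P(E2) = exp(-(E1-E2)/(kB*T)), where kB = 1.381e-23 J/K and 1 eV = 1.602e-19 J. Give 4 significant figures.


Step 1: Compute energy difference dE = E1 - E2 = 0.1473 - 0.3599 = -0.2126 eV
Step 2: Convert to Joules: dE_J = -0.2126 * 1.602e-19 = -3.406e-20 J
Step 3: Compute exponent = -dE_J / (kB * T) = -(-3.406e-20) / (1.381e-23 * 553.3) = 4.457
Step 4: P(E1)/P(E2) = exp(4.457) = 86.25

86.25


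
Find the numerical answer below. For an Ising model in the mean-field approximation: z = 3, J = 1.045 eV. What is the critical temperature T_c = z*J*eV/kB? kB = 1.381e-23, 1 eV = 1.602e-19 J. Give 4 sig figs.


Step 1: z*J = 3*1.045 = 3.135 eV
Step 2: Convert to Joules: 3.135*1.602e-19 = 5.022e-19 J
Step 3: T_c = 5.022e-19 / 1.381e-23 = 3.637e+04 K

3.637e+04


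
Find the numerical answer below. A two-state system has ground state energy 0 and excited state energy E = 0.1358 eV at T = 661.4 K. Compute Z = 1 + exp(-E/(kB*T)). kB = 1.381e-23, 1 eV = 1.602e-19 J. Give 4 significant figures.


Step 1: Compute beta*E = E*eV/(kB*T) = 0.1358*1.602e-19/(1.381e-23*661.4) = 2.382
Step 2: exp(-beta*E) = exp(-2.382) = 0.09238
Step 3: Z = 1 + 0.09238 = 1.092

1.092


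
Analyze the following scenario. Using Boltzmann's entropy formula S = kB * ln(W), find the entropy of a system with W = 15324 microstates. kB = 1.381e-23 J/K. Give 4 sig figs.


Step 1: ln(W) = ln(15324) = 9.637
Step 2: S = kB * ln(W) = 1.381e-23 * 9.637
Step 3: S = 1.331e-22 J/K

1.331e-22


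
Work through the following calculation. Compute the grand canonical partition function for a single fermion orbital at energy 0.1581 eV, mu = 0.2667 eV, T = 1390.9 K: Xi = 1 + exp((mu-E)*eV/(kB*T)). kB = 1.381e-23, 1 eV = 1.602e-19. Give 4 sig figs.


Step 1: (mu - E) = 0.2667 - 0.1581 = 0.1086 eV
Step 2: x = (mu-E)*eV/(kB*T) = 0.1086*1.602e-19/(1.381e-23*1390.9) = 0.9057
Step 3: exp(x) = 2.474
Step 4: Xi = 1 + 2.474 = 3.474

3.474


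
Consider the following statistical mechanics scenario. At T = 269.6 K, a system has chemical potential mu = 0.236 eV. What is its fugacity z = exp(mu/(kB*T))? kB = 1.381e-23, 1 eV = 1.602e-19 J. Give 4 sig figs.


Step 1: Convert mu to Joules: 0.236*1.602e-19 = 3.781e-20 J
Step 2: kB*T = 1.381e-23*269.6 = 3.723e-21 J
Step 3: mu/(kB*T) = 10.15
Step 4: z = exp(10.15) = 2.571e+04

2.571e+04


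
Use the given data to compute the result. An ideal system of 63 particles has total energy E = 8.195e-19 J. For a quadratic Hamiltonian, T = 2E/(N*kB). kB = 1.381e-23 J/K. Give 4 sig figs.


Step 1: Numerator = 2*E = 2*8.195e-19 = 1.639e-18 J
Step 2: Denominator = N*kB = 63*1.381e-23 = 8.7e-22
Step 3: T = 1.639e-18 / 8.7e-22 = 1884 K

1884


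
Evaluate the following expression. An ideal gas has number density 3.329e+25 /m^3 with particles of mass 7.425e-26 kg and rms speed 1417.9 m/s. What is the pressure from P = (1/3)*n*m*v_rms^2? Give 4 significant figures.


Step 1: v_rms^2 = 1417.9^2 = 2.01e+06
Step 2: n*m = 3.329e+25*7.425e-26 = 2.472
Step 3: P = (1/3)*2.472*2.01e+06 = 1.656e+06 Pa

1.656e+06


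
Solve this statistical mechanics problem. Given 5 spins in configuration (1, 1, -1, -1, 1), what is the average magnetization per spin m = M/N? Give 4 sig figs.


Step 1: Count up spins (+1): 3, down spins (-1): 2
Step 2: Total magnetization M = 3 - 2 = 1
Step 3: m = M/N = 1/5 = 0.2

0.2


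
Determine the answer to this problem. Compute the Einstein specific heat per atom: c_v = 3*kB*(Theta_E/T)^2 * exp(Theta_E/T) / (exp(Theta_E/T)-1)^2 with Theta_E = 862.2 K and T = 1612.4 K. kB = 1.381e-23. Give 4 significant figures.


Step 1: x = Theta_E/T = 862.2/1612.4 = 0.5347
Step 2: x^2 = 0.2859
Step 3: exp(x) = 1.707
Step 4: c_v = 3*1.381e-23*0.2859*1.707/(1.707-1)^2 = 4.046e-23

4.046e-23


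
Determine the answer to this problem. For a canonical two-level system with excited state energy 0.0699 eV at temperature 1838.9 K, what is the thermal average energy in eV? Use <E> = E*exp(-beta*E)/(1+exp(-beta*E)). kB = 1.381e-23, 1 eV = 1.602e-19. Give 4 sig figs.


Step 1: beta*E = 0.0699*1.602e-19/(1.381e-23*1838.9) = 0.4409
Step 2: exp(-beta*E) = 0.6434
Step 3: <E> = 0.0699*0.6434/(1+0.6434) = 0.02737 eV

0.02737


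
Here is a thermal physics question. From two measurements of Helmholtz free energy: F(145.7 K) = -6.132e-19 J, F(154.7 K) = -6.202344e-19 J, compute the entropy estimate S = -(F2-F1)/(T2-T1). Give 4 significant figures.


Step 1: dF = F2 - F1 = -6.202344e-19 - (-6.132e-19) = -7.0344e-21 J
Step 2: dT = T2 - T1 = 154.7 - 145.7 = 9 K
Step 3: S = -dF/dT = -(-7.0344e-21)/9 = 7.816e-22 J/K

7.816e-22


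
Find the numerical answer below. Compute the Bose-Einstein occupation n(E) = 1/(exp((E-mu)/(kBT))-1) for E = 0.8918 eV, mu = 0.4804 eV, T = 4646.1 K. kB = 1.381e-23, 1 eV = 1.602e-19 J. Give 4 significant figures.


Step 1: (E - mu) = 0.4114 eV
Step 2: x = (E-mu)*eV/(kB*T) = 0.4114*1.602e-19/(1.381e-23*4646.1) = 1.027
Step 3: exp(x) = 2.793
Step 4: n = 1/(exp(x)-1) = 0.5577

0.5577


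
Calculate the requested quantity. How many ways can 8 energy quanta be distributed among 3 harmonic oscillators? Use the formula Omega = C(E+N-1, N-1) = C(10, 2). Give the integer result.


Step 1: Use binomial coefficient C(10, 2)
Step 2: Numerator = 10! / 8!
Step 3: Denominator = 2!
Step 4: Omega = 45

45


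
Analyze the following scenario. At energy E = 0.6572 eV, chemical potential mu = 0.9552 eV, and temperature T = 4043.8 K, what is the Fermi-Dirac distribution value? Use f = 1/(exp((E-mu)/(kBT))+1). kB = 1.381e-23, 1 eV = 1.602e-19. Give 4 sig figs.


Step 1: (E - mu) = 0.6572 - 0.9552 = -0.298 eV
Step 2: Convert: (E-mu)*eV = -4.774e-20 J
Step 3: x = (E-mu)*eV/(kB*T) = -0.8549
Step 4: f = 1/(exp(-0.8549)+1) = 0.7016

0.7016


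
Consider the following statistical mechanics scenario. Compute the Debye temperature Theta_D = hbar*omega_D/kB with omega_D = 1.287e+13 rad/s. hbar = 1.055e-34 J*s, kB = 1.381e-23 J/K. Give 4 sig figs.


Step 1: hbar*omega_D = 1.055e-34 * 1.287e+13 = 1.358e-21 J
Step 2: Theta_D = 1.358e-21 / 1.381e-23
Step 3: Theta_D = 98.32 K

98.32


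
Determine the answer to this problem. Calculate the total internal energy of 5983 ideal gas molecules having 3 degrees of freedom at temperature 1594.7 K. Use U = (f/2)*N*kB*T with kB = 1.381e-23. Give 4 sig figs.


Step 1: f/2 = 3/2 = 1.5
Step 2: N*kB*T = 5983*1.381e-23*1594.7 = 1.318e-16
Step 3: U = 1.5 * 1.318e-16 = 1.976e-16 J

1.976e-16


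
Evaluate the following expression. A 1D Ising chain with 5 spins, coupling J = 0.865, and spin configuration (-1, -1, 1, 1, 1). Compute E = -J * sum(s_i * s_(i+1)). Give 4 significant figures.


Step 1: Nearest-neighbor products: 1, -1, 1, 1
Step 2: Sum of products = 2
Step 3: E = -0.865 * 2 = -1.73

-1.73


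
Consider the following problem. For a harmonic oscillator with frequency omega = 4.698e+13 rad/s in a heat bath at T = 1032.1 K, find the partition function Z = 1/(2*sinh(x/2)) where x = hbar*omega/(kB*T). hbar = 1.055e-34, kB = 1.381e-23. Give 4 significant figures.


Step 1: Compute x = hbar*omega/(kB*T) = 1.055e-34*4.698e+13/(1.381e-23*1032.1) = 0.3477
Step 2: x/2 = 0.1739
Step 3: sinh(x/2) = 0.1747
Step 4: Z = 1/(2*0.1747) = 2.861

2.861


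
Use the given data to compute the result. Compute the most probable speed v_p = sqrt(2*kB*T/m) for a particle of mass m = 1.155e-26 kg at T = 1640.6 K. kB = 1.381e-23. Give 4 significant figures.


Step 1: Numerator = 2*kB*T = 2*1.381e-23*1640.6 = 4.531e-20
Step 2: Ratio = 4.531e-20 / 1.155e-26 = 3.923e+06
Step 3: v_p = sqrt(3.923e+06) = 1981 m/s

1981


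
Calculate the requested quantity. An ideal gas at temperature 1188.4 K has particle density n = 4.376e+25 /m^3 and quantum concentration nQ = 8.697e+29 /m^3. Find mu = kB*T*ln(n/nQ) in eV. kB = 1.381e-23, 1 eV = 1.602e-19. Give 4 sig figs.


Step 1: n/nQ = 4.376e+25/8.697e+29 = 5.032e-05
Step 2: ln(n/nQ) = -9.897
Step 3: mu = kB*T*ln(n/nQ) = 1.641e-20*-9.897 = -1.624e-19 J
Step 4: Convert to eV: -1.624e-19/1.602e-19 = -1.014 eV

-1.014


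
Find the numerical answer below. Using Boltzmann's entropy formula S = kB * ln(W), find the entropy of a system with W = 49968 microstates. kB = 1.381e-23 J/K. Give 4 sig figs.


Step 1: ln(W) = ln(49968) = 10.82
Step 2: S = kB * ln(W) = 1.381e-23 * 10.82
Step 3: S = 1.494e-22 J/K

1.494e-22


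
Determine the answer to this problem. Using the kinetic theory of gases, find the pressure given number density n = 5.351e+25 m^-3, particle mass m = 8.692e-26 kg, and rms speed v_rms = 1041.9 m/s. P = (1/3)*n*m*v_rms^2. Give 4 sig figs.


Step 1: v_rms^2 = 1041.9^2 = 1.086e+06
Step 2: n*m = 5.351e+25*8.692e-26 = 4.651
Step 3: P = (1/3)*4.651*1.086e+06 = 1.683e+06 Pa

1.683e+06


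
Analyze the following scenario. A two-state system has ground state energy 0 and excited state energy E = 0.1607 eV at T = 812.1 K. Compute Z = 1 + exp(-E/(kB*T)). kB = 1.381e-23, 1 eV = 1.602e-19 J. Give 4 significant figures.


Step 1: Compute beta*E = E*eV/(kB*T) = 0.1607*1.602e-19/(1.381e-23*812.1) = 2.295
Step 2: exp(-beta*E) = exp(-2.295) = 0.1007
Step 3: Z = 1 + 0.1007 = 1.101

1.101


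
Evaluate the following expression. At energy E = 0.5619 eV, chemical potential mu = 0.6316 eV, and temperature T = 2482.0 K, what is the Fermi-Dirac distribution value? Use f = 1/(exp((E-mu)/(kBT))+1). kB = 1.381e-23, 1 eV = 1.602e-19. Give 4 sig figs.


Step 1: (E - mu) = 0.5619 - 0.6316 = -0.0697 eV
Step 2: Convert: (E-mu)*eV = -1.117e-20 J
Step 3: x = (E-mu)*eV/(kB*T) = -0.3258
Step 4: f = 1/(exp(-0.3258)+1) = 0.5807

0.5807


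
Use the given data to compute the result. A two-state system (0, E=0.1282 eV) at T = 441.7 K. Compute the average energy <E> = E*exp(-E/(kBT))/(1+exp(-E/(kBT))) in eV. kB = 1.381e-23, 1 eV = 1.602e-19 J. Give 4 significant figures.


Step 1: beta*E = 0.1282*1.602e-19/(1.381e-23*441.7) = 3.367
Step 2: exp(-beta*E) = 0.0345
Step 3: <E> = 0.1282*0.0345/(1+0.0345) = 0.004275 eV

0.004275


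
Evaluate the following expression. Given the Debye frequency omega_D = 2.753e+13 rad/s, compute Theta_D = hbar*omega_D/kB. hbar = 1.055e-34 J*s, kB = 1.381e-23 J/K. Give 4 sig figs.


Step 1: hbar*omega_D = 1.055e-34 * 2.753e+13 = 2.904e-21 J
Step 2: Theta_D = 2.904e-21 / 1.381e-23
Step 3: Theta_D = 210.3 K

210.3


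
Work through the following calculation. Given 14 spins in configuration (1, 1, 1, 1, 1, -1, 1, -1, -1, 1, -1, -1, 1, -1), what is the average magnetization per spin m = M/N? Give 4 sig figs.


Step 1: Count up spins (+1): 8, down spins (-1): 6
Step 2: Total magnetization M = 8 - 6 = 2
Step 3: m = M/N = 2/14 = 0.1429

0.1429


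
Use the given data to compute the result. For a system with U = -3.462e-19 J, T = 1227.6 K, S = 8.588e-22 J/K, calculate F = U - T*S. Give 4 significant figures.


Step 1: T*S = 1227.6 * 8.588e-22 = 1.054e-18 J
Step 2: F = U - T*S = -3.462e-19 - 1.054e-18
Step 3: F = -1.4e-18 J

-1.4e-18


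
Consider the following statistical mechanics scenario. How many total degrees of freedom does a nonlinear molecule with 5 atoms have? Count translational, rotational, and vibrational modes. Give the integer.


Step 1: Translational DOF = 3
Step 2: Rotational DOF (nonlinear) = 3
Step 3: Vibrational DOF = 3*5 - 6 = 9
Step 4: Total = 3 + 3 + 9 = 15

15


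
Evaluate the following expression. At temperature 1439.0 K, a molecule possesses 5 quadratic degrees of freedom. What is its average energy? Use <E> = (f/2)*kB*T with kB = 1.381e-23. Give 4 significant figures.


Step 1: f/2 = 5/2 = 2.5
Step 2: kB*T = 1.381e-23 * 1439.0 = 1.987e-20
Step 3: <E> = 2.5 * 1.987e-20 = 4.968e-20 J

4.968e-20


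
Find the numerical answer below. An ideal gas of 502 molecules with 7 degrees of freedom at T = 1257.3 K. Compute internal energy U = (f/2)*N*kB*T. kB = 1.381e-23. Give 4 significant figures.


Step 1: f/2 = 7/2 = 3.5
Step 2: N*kB*T = 502*1.381e-23*1257.3 = 8.716e-18
Step 3: U = 3.5 * 8.716e-18 = 3.051e-17 J

3.051e-17


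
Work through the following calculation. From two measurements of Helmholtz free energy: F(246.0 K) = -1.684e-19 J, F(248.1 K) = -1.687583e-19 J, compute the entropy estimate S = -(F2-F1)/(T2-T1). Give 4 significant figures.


Step 1: dF = F2 - F1 = -1.687583e-19 - (-1.684e-19) = -3.583e-22 J
Step 2: dT = T2 - T1 = 248.1 - 246.0 = 2.1 K
Step 3: S = -dF/dT = -(-3.583e-22)/2.1 = 1.706e-22 J/K

1.706e-22


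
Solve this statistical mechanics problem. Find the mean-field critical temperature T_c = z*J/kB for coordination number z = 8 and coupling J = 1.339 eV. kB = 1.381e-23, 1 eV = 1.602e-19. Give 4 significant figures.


Step 1: z*J = 8*1.339 = 10.71 eV
Step 2: Convert to Joules: 10.71*1.602e-19 = 1.716e-18 J
Step 3: T_c = 1.716e-18 / 1.381e-23 = 1.243e+05 K

1.243e+05


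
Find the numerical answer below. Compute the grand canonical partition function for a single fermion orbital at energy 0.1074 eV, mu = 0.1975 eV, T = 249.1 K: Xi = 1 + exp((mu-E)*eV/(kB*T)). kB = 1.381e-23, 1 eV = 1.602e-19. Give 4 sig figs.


Step 1: (mu - E) = 0.1975 - 0.1074 = 0.0901 eV
Step 2: x = (mu-E)*eV/(kB*T) = 0.0901*1.602e-19/(1.381e-23*249.1) = 4.196
Step 3: exp(x) = 66.41
Step 4: Xi = 1 + 66.41 = 67.41

67.41


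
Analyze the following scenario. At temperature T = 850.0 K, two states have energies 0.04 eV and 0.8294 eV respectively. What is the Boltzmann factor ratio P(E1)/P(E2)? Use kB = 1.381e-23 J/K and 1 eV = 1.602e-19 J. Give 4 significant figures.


Step 1: Compute energy difference dE = E1 - E2 = 0.04 - 0.8294 = -0.7894 eV
Step 2: Convert to Joules: dE_J = -0.7894 * 1.602e-19 = -1.265e-19 J
Step 3: Compute exponent = -dE_J / (kB * T) = -(-1.265e-19) / (1.381e-23 * 850.0) = 10.77
Step 4: P(E1)/P(E2) = exp(10.77) = 4.773e+04

4.773e+04


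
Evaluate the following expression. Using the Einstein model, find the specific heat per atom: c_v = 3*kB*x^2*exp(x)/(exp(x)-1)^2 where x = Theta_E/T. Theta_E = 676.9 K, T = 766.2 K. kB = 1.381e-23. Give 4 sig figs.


Step 1: x = Theta_E/T = 676.9/766.2 = 0.8835
Step 2: x^2 = 0.7805
Step 3: exp(x) = 2.419
Step 4: c_v = 3*1.381e-23*0.7805*2.419/(2.419-1)^2 = 3.884e-23

3.884e-23


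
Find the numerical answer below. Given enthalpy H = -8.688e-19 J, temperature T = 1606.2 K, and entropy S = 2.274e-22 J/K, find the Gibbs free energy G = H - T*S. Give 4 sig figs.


Step 1: T*S = 1606.2 * 2.274e-22 = 3.652e-19 J
Step 2: G = H - T*S = -8.688e-19 - 3.652e-19
Step 3: G = -1.234e-18 J

-1.234e-18


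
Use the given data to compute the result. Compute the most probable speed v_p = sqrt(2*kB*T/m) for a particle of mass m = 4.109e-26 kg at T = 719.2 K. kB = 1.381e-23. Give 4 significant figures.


Step 1: Numerator = 2*kB*T = 2*1.381e-23*719.2 = 1.986e-20
Step 2: Ratio = 1.986e-20 / 4.109e-26 = 4.834e+05
Step 3: v_p = sqrt(4.834e+05) = 695.3 m/s

695.3


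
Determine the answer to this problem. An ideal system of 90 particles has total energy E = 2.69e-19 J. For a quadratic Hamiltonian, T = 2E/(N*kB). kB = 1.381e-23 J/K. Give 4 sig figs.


Step 1: Numerator = 2*E = 2*2.69e-19 = 5.38e-19 J
Step 2: Denominator = N*kB = 90*1.381e-23 = 1.243e-21
Step 3: T = 5.38e-19 / 1.243e-21 = 432.9 K

432.9


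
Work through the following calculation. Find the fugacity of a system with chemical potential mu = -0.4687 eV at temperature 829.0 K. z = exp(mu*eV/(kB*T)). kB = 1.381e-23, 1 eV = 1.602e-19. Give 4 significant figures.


Step 1: Convert mu to Joules: -0.4687*1.602e-19 = -7.509e-20 J
Step 2: kB*T = 1.381e-23*829.0 = 1.145e-20 J
Step 3: mu/(kB*T) = -6.559
Step 4: z = exp(-6.559) = 0.001418

0.001418


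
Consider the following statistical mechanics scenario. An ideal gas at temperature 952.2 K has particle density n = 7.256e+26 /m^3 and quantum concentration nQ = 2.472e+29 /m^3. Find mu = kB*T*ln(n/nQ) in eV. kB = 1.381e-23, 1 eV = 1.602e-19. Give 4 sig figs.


Step 1: n/nQ = 7.256e+26/2.472e+29 = 0.002935
Step 2: ln(n/nQ) = -5.831
Step 3: mu = kB*T*ln(n/nQ) = 1.315e-20*-5.831 = -7.668e-20 J
Step 4: Convert to eV: -7.668e-20/1.602e-19 = -0.4786 eV

-0.4786


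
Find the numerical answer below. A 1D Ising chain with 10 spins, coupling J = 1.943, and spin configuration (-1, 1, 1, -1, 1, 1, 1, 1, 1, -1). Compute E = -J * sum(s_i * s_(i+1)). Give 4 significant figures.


Step 1: Nearest-neighbor products: -1, 1, -1, -1, 1, 1, 1, 1, -1
Step 2: Sum of products = 1
Step 3: E = -1.943 * 1 = -1.943

-1.943


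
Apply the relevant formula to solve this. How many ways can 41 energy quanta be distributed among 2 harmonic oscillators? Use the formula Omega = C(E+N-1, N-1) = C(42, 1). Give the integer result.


Step 1: Use binomial coefficient C(42, 1)
Step 2: Numerator = 42! / 41!
Step 3: Denominator = 1!
Step 4: Omega = 42

42


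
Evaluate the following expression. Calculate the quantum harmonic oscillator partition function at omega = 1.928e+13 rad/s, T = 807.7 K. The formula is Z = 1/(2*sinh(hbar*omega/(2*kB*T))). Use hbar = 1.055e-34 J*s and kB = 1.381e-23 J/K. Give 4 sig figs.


Step 1: Compute x = hbar*omega/(kB*T) = 1.055e-34*1.928e+13/(1.381e-23*807.7) = 0.1824
Step 2: x/2 = 0.09118
Step 3: sinh(x/2) = 0.0913
Step 4: Z = 1/(2*0.0913) = 5.476

5.476


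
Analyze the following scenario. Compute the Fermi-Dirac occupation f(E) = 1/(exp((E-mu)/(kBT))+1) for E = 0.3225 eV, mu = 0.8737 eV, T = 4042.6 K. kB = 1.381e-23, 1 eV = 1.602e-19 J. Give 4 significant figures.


Step 1: (E - mu) = 0.3225 - 0.8737 = -0.5512 eV
Step 2: Convert: (E-mu)*eV = -8.83e-20 J
Step 3: x = (E-mu)*eV/(kB*T) = -1.582
Step 4: f = 1/(exp(-1.582)+1) = 0.8294

0.8294


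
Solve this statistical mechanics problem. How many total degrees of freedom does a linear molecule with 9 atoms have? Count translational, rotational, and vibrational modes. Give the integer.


Step 1: Translational DOF = 3
Step 2: Rotational DOF (linear) = 2
Step 3: Vibrational DOF = 3*9 - 5 = 22
Step 4: Total = 3 + 2 + 22 = 27

27


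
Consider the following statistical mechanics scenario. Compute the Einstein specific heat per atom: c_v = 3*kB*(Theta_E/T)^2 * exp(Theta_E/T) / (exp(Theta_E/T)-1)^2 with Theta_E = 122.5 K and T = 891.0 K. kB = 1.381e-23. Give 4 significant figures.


Step 1: x = Theta_E/T = 122.5/891.0 = 0.1375
Step 2: x^2 = 0.0189
Step 3: exp(x) = 1.147
Step 4: c_v = 3*1.381e-23*0.0189*1.147/(1.147-1)^2 = 4.136e-23

4.136e-23


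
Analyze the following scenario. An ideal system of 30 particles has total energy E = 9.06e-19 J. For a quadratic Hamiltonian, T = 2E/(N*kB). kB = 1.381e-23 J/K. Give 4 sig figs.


Step 1: Numerator = 2*E = 2*9.06e-19 = 1.812e-18 J
Step 2: Denominator = N*kB = 30*1.381e-23 = 4.143e-22
Step 3: T = 1.812e-18 / 4.143e-22 = 4374 K

4374


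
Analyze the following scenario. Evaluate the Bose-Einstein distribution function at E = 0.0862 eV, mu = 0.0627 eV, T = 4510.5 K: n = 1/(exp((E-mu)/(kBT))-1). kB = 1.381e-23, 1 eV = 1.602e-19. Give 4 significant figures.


Step 1: (E - mu) = 0.0235 eV
Step 2: x = (E-mu)*eV/(kB*T) = 0.0235*1.602e-19/(1.381e-23*4510.5) = 0.06044
Step 3: exp(x) = 1.062
Step 4: n = 1/(exp(x)-1) = 16.05

16.05


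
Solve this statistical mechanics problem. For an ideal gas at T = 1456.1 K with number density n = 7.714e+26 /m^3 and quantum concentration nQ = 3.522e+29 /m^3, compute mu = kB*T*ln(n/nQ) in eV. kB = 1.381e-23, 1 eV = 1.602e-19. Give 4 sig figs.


Step 1: n/nQ = 7.714e+26/3.522e+29 = 0.00219
Step 2: ln(n/nQ) = -6.124
Step 3: mu = kB*T*ln(n/nQ) = 2.011e-20*-6.124 = -1.231e-19 J
Step 4: Convert to eV: -1.231e-19/1.602e-19 = -0.7687 eV

-0.7687


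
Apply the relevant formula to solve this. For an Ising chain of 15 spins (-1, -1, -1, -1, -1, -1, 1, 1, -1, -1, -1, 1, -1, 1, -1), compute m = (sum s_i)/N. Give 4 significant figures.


Step 1: Count up spins (+1): 4, down spins (-1): 11
Step 2: Total magnetization M = 4 - 11 = -7
Step 3: m = M/N = -7/15 = -0.4667

-0.4667


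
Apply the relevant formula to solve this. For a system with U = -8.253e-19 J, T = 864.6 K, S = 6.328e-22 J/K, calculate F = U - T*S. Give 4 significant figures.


Step 1: T*S = 864.6 * 6.328e-22 = 5.471e-19 J
Step 2: F = U - T*S = -8.253e-19 - 5.471e-19
Step 3: F = -1.372e-18 J

-1.372e-18


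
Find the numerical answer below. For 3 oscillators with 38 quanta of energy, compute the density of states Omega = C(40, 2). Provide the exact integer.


Step 1: Use binomial coefficient C(40, 2)
Step 2: Numerator = 40! / 38!
Step 3: Denominator = 2!
Step 4: Omega = 780

780


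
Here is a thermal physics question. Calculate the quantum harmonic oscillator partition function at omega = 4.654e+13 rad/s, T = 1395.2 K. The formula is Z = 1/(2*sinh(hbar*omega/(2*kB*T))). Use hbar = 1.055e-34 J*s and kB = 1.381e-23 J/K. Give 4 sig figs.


Step 1: Compute x = hbar*omega/(kB*T) = 1.055e-34*4.654e+13/(1.381e-23*1395.2) = 0.2548
Step 2: x/2 = 0.1274
Step 3: sinh(x/2) = 0.1278
Step 4: Z = 1/(2*0.1278) = 3.914

3.914


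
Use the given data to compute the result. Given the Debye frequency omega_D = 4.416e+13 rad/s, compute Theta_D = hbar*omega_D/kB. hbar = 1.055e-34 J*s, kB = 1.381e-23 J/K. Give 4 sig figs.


Step 1: hbar*omega_D = 1.055e-34 * 4.416e+13 = 4.659e-21 J
Step 2: Theta_D = 4.659e-21 / 1.381e-23
Step 3: Theta_D = 337.4 K

337.4


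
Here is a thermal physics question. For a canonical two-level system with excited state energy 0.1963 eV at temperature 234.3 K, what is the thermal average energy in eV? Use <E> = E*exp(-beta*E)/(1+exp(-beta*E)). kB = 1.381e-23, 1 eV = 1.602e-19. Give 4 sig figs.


Step 1: beta*E = 0.1963*1.602e-19/(1.381e-23*234.3) = 9.719
Step 2: exp(-beta*E) = 6.014e-05
Step 3: <E> = 0.1963*6.014e-05/(1+6.014e-05) = 1.18e-05 eV

1.18e-05


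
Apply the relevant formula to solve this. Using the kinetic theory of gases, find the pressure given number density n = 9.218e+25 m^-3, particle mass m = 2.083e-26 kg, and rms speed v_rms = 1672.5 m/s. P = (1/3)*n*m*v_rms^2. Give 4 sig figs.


Step 1: v_rms^2 = 1672.5^2 = 2.797e+06
Step 2: n*m = 9.218e+25*2.083e-26 = 1.92
Step 3: P = (1/3)*1.92*2.797e+06 = 1.79e+06 Pa

1.79e+06


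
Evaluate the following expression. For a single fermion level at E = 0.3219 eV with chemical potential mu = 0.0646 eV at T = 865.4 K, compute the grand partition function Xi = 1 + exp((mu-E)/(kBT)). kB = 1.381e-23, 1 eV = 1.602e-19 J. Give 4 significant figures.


Step 1: (mu - E) = 0.0646 - 0.3219 = -0.2573 eV
Step 2: x = (mu-E)*eV/(kB*T) = -0.2573*1.602e-19/(1.381e-23*865.4) = -3.449
Step 3: exp(x) = 0.03178
Step 4: Xi = 1 + 0.03178 = 1.032

1.032


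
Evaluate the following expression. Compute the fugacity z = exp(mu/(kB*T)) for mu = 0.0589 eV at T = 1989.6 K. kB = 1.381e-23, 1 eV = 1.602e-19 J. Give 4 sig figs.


Step 1: Convert mu to Joules: 0.0589*1.602e-19 = 9.436e-21 J
Step 2: kB*T = 1.381e-23*1989.6 = 2.748e-20 J
Step 3: mu/(kB*T) = 0.3434
Step 4: z = exp(0.3434) = 1.41

1.41


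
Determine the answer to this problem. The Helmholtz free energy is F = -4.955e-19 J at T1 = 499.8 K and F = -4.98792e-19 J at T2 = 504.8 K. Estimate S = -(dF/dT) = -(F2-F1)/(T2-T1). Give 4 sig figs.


Step 1: dF = F2 - F1 = -4.98792e-19 - (-4.955e-19) = -3.292e-21 J
Step 2: dT = T2 - T1 = 504.8 - 499.8 = 5 K
Step 3: S = -dF/dT = -(-3.292e-21)/5 = 6.584e-22 J/K

6.584e-22


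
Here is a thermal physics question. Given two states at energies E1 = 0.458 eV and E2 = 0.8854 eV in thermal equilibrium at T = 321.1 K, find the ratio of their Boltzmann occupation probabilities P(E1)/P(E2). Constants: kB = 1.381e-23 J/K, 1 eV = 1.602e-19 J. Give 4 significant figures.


Step 1: Compute energy difference dE = E1 - E2 = 0.458 - 0.8854 = -0.4274 eV
Step 2: Convert to Joules: dE_J = -0.4274 * 1.602e-19 = -6.847e-20 J
Step 3: Compute exponent = -dE_J / (kB * T) = -(-6.847e-20) / (1.381e-23 * 321.1) = 15.44
Step 4: P(E1)/P(E2) = exp(15.44) = 5.079e+06

5.079e+06


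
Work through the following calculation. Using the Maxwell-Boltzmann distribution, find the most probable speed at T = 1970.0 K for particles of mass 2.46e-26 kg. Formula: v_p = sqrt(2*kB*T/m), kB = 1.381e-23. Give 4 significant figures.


Step 1: Numerator = 2*kB*T = 2*1.381e-23*1970.0 = 5.441e-20
Step 2: Ratio = 5.441e-20 / 2.46e-26 = 2.212e+06
Step 3: v_p = sqrt(2.212e+06) = 1487 m/s

1487


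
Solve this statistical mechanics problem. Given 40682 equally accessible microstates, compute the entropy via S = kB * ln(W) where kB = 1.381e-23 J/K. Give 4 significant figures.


Step 1: ln(W) = ln(40682) = 10.61
Step 2: S = kB * ln(W) = 1.381e-23 * 10.61
Step 3: S = 1.466e-22 J/K

1.466e-22


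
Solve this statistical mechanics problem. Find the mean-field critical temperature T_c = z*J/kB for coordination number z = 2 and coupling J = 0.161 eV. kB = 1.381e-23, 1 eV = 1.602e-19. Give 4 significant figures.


Step 1: z*J = 2*0.161 = 0.322 eV
Step 2: Convert to Joules: 0.322*1.602e-19 = 5.158e-20 J
Step 3: T_c = 5.158e-20 / 1.381e-23 = 3735 K

3735


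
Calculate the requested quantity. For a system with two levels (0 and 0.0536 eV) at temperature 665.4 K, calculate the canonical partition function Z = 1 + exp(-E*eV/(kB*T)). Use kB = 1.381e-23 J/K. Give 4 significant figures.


Step 1: Compute beta*E = E*eV/(kB*T) = 0.0536*1.602e-19/(1.381e-23*665.4) = 0.9344
Step 2: exp(-beta*E) = exp(-0.9344) = 0.3928
Step 3: Z = 1 + 0.3928 = 1.393

1.393


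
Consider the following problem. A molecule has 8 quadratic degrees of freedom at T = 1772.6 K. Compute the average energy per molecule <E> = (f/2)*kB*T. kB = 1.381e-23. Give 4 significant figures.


Step 1: f/2 = 8/2 = 4
Step 2: kB*T = 1.381e-23 * 1772.6 = 2.448e-20
Step 3: <E> = 4 * 2.448e-20 = 9.792e-20 J

9.792e-20


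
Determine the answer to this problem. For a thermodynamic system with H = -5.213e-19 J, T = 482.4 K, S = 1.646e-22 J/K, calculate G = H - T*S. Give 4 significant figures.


Step 1: T*S = 482.4 * 1.646e-22 = 7.94e-20 J
Step 2: G = H - T*S = -5.213e-19 - 7.94e-20
Step 3: G = -6.007e-19 J

-6.007e-19


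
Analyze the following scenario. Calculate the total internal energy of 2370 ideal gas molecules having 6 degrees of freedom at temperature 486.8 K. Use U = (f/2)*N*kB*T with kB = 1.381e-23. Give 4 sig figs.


Step 1: f/2 = 6/2 = 3.0
Step 2: N*kB*T = 2370*1.381e-23*486.8 = 1.593e-17
Step 3: U = 3.0 * 1.593e-17 = 4.78e-17 J

4.78e-17


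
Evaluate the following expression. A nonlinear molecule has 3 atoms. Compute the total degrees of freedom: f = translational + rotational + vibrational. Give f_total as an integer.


Step 1: Translational DOF = 3
Step 2: Rotational DOF (nonlinear) = 3
Step 3: Vibrational DOF = 3*3 - 6 = 3
Step 4: Total = 3 + 3 + 3 = 9

9


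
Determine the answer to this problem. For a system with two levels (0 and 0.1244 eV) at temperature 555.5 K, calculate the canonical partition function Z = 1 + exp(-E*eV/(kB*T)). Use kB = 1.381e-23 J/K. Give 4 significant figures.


Step 1: Compute beta*E = E*eV/(kB*T) = 0.1244*1.602e-19/(1.381e-23*555.5) = 2.598
Step 2: exp(-beta*E) = exp(-2.598) = 0.07444
Step 3: Z = 1 + 0.07444 = 1.074

1.074


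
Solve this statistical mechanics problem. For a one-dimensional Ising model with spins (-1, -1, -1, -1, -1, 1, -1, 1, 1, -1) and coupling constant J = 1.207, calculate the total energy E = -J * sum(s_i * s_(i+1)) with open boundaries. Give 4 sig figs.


Step 1: Nearest-neighbor products: 1, 1, 1, 1, -1, -1, -1, 1, -1
Step 2: Sum of products = 1
Step 3: E = -1.207 * 1 = -1.207

-1.207


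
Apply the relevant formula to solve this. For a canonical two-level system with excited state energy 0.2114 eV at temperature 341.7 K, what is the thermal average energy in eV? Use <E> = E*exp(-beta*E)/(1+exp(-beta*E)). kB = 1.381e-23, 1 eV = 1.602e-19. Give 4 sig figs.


Step 1: beta*E = 0.2114*1.602e-19/(1.381e-23*341.7) = 7.177
Step 2: exp(-beta*E) = 0.0007641
Step 3: <E> = 0.2114*0.0007641/(1+0.0007641) = 0.0001614 eV

0.0001614


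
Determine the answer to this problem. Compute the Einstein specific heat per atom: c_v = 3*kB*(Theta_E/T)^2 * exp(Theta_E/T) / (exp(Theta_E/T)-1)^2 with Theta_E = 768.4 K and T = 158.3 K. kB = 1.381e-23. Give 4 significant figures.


Step 1: x = Theta_E/T = 768.4/158.3 = 4.854
Step 2: x^2 = 23.56
Step 3: exp(x) = 128.3
Step 4: c_v = 3*1.381e-23*23.56*128.3/(128.3-1)^2 = 7.731e-24

7.731e-24


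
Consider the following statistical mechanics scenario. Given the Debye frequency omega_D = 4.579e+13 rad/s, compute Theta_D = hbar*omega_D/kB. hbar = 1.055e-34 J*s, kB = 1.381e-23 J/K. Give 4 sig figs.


Step 1: hbar*omega_D = 1.055e-34 * 4.579e+13 = 4.831e-21 J
Step 2: Theta_D = 4.831e-21 / 1.381e-23
Step 3: Theta_D = 349.8 K

349.8


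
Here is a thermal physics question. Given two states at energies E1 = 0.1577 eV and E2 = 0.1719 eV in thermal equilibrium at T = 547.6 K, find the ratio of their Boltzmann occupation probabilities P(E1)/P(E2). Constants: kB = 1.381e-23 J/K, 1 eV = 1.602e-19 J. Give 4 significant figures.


Step 1: Compute energy difference dE = E1 - E2 = 0.1577 - 0.1719 = -0.0142 eV
Step 2: Convert to Joules: dE_J = -0.0142 * 1.602e-19 = -2.275e-21 J
Step 3: Compute exponent = -dE_J / (kB * T) = -(-2.275e-21) / (1.381e-23 * 547.6) = 0.3008
Step 4: P(E1)/P(E2) = exp(0.3008) = 1.351

1.351
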